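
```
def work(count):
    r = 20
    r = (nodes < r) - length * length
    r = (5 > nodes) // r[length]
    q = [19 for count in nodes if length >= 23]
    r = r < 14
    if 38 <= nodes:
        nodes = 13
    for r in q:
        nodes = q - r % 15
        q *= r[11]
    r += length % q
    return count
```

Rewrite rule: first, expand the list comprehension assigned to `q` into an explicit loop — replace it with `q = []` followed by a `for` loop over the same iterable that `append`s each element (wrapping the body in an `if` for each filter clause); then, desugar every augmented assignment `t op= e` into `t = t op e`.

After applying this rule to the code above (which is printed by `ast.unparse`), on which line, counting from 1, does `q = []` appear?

Transformed code:
def work(count):
    r = 20
    r = (nodes < r) - length * length
    r = (5 > nodes) // r[length]
    q = []
    for count in nodes:
        if length >= 23:
            q.append(19)
    r = r < 14
    if 38 <= nodes:
        nodes = 13
    for r in q:
        nodes = q - r % 15
        q = q * r[11]
    r = r + length % q
    return count

5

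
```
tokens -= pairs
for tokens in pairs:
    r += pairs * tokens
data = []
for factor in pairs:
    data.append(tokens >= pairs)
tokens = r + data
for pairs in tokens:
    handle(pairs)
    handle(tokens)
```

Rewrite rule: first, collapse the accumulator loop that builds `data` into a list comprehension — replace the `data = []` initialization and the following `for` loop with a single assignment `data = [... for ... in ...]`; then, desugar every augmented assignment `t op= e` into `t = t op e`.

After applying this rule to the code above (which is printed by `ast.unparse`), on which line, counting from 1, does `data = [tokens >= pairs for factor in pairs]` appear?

4

Transformed code:
tokens = tokens - pairs
for tokens in pairs:
    r = r + pairs * tokens
data = [tokens >= pairs for factor in pairs]
tokens = r + data
for pairs in tokens:
    handle(pairs)
    handle(tokens)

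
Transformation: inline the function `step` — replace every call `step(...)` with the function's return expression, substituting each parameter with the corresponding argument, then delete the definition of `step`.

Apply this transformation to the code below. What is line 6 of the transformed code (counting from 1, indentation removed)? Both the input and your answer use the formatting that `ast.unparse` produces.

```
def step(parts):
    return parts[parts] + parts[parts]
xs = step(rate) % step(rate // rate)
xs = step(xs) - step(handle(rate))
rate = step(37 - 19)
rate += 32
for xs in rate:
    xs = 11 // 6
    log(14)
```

xs = 11 // 6

Transformed code:
xs = (rate[rate] + rate[rate]) % ((rate // rate)[rate // rate] + (rate // rate)[rate // rate])
xs = xs[xs] + xs[xs] - (handle(rate)[handle(rate)] + handle(rate)[handle(rate)])
rate = (37 - 19)[37 - 19] + (37 - 19)[37 - 19]
rate += 32
for xs in rate:
    xs = 11 // 6
    log(14)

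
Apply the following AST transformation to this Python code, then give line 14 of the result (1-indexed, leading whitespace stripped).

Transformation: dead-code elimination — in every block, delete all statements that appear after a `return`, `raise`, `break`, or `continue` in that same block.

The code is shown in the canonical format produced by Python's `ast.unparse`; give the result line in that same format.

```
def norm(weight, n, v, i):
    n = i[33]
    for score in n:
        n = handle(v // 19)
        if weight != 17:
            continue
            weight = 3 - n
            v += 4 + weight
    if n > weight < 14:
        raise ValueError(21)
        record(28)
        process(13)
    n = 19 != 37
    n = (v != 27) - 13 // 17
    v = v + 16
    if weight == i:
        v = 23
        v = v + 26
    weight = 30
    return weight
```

Transformed code:
def norm(weight, n, v, i):
    n = i[33]
    for score in n:
        n = handle(v // 19)
        if weight != 17:
            continue
    if n > weight < 14:
        raise ValueError(21)
    n = 19 != 37
    n = (v != 27) - 13 // 17
    v = v + 16
    if weight == i:
        v = 23
        v = v + 26
    weight = 30
    return weight

v = v + 26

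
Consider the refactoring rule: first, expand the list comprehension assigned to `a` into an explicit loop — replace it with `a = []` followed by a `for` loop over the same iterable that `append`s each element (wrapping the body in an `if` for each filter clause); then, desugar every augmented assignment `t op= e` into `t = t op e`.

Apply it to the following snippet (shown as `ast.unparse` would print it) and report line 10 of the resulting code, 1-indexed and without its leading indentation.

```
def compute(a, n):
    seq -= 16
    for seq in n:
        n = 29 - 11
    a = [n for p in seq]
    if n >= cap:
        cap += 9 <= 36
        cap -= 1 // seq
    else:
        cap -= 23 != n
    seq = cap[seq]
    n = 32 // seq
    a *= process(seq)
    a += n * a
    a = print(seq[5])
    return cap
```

cap = cap - 1 // seq

Transformed code:
def compute(a, n):
    seq = seq - 16
    for seq in n:
        n = 29 - 11
    a = []
    for p in seq:
        a.append(n)
    if n >= cap:
        cap = cap + (9 <= 36)
        cap = cap - 1 // seq
    else:
        cap = cap - (23 != n)
    seq = cap[seq]
    n = 32 // seq
    a = a * process(seq)
    a = a + n * a
    a = print(seq[5])
    return cap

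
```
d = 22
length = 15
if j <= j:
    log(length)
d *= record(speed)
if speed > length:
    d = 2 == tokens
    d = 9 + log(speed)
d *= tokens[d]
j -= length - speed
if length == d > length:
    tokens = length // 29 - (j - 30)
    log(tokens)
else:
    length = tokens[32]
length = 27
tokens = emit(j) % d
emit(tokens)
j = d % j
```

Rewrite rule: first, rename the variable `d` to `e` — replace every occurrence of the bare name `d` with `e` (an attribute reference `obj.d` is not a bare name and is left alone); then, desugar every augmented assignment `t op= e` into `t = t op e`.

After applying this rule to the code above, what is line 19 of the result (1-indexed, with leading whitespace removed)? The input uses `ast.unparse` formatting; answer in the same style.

j = e % j

Transformed code:
e = 22
length = 15
if j <= j:
    log(length)
e = e * record(speed)
if speed > length:
    e = 2 == tokens
    e = 9 + log(speed)
e = e * tokens[e]
j = j - (length - speed)
if length == e > length:
    tokens = length // 29 - (j - 30)
    log(tokens)
else:
    length = tokens[32]
length = 27
tokens = emit(j) % e
emit(tokens)
j = e % j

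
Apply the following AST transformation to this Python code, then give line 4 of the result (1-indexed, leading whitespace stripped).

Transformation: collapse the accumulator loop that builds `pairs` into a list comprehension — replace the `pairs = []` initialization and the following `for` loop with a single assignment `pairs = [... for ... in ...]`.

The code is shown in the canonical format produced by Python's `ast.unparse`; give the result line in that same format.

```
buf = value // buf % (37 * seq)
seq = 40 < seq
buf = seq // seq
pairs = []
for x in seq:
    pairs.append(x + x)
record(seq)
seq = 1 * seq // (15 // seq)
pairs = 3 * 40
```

Transformed code:
buf = value // buf % (37 * seq)
seq = 40 < seq
buf = seq // seq
pairs = [x + x for x in seq]
record(seq)
seq = 1 * seq // (15 // seq)
pairs = 3 * 40

pairs = [x + x for x in seq]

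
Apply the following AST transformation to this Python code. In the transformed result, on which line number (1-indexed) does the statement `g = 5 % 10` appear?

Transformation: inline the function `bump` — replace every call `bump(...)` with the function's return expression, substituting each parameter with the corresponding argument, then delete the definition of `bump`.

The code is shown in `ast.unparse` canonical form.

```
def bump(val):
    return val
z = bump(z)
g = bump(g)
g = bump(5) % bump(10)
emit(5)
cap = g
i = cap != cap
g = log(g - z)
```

Transformed code:
z = z
g = g
g = 5 % 10
emit(5)
cap = g
i = cap != cap
g = log(g - z)

3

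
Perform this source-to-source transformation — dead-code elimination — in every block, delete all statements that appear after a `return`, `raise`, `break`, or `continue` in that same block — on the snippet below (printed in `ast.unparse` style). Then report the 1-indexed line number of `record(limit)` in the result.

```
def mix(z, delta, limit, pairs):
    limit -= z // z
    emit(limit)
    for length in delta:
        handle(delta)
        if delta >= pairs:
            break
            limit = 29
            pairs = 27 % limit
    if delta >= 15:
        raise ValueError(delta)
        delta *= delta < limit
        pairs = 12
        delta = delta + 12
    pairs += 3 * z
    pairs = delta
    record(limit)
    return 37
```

12

Transformed code:
def mix(z, delta, limit, pairs):
    limit -= z // z
    emit(limit)
    for length in delta:
        handle(delta)
        if delta >= pairs:
            break
    if delta >= 15:
        raise ValueError(delta)
    pairs += 3 * z
    pairs = delta
    record(limit)
    return 37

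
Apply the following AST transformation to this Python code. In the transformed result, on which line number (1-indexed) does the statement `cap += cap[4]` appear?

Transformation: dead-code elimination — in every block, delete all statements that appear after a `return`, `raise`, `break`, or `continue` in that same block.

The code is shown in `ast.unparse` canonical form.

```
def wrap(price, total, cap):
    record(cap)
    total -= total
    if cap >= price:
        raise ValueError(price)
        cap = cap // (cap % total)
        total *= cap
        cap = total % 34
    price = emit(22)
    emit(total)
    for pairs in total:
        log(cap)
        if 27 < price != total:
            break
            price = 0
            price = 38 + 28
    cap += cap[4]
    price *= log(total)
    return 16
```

12

Transformed code:
def wrap(price, total, cap):
    record(cap)
    total -= total
    if cap >= price:
        raise ValueError(price)
    price = emit(22)
    emit(total)
    for pairs in total:
        log(cap)
        if 27 < price != total:
            break
    cap += cap[4]
    price *= log(total)
    return 16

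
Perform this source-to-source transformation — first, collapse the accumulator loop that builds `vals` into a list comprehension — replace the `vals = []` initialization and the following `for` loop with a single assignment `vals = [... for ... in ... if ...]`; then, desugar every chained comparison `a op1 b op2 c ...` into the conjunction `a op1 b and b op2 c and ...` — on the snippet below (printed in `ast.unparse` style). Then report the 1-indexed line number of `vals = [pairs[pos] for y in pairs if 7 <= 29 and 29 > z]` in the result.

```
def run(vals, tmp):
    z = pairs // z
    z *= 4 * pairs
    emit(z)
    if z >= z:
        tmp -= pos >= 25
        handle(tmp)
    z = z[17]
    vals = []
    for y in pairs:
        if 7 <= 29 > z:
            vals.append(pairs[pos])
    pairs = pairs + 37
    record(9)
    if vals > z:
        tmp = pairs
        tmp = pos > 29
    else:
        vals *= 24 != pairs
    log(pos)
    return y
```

Transformed code:
def run(vals, tmp):
    z = pairs // z
    z *= 4 * pairs
    emit(z)
    if z >= z:
        tmp -= pos >= 25
        handle(tmp)
    z = z[17]
    vals = [pairs[pos] for y in pairs if 7 <= 29 and 29 > z]
    pairs = pairs + 37
    record(9)
    if vals > z:
        tmp = pairs
        tmp = pos > 29
    else:
        vals *= 24 != pairs
    log(pos)
    return y

9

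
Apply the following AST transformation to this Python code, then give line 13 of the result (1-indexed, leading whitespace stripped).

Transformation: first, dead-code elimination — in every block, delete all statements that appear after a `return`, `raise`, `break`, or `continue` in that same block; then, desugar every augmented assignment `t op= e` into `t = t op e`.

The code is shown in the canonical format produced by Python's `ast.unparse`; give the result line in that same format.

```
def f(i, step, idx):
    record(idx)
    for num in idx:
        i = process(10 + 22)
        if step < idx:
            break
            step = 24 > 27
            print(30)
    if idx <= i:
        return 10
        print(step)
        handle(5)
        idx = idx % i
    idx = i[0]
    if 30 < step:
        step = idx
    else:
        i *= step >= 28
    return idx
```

Transformed code:
def f(i, step, idx):
    record(idx)
    for num in idx:
        i = process(10 + 22)
        if step < idx:
            break
    if idx <= i:
        return 10
    idx = i[0]
    if 30 < step:
        step = idx
    else:
        i = i * (step >= 28)
    return idx

i = i * (step >= 28)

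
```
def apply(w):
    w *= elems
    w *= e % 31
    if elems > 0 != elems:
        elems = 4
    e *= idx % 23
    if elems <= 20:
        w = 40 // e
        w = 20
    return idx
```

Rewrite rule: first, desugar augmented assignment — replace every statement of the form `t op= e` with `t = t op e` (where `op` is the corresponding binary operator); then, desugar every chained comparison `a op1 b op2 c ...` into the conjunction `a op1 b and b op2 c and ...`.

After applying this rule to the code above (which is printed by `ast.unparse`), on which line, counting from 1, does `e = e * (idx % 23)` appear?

Transformed code:
def apply(w):
    w = w * elems
    w = w * (e % 31)
    if elems > 0 and 0 != elems:
        elems = 4
    e = e * (idx % 23)
    if elems <= 20:
        w = 40 // e
        w = 20
    return idx

6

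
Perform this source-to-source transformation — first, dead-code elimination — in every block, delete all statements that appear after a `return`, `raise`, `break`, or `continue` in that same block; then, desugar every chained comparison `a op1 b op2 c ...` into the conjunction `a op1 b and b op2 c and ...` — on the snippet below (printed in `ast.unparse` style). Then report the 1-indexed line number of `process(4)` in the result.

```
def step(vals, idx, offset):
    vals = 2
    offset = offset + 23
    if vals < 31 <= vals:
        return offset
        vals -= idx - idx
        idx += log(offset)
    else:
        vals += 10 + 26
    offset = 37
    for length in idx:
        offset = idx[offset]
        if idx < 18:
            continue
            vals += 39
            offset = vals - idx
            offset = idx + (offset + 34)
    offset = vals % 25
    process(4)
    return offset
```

14

Transformed code:
def step(vals, idx, offset):
    vals = 2
    offset = offset + 23
    if vals < 31 and 31 <= vals:
        return offset
    else:
        vals += 10 + 26
    offset = 37
    for length in idx:
        offset = idx[offset]
        if idx < 18:
            continue
    offset = vals % 25
    process(4)
    return offset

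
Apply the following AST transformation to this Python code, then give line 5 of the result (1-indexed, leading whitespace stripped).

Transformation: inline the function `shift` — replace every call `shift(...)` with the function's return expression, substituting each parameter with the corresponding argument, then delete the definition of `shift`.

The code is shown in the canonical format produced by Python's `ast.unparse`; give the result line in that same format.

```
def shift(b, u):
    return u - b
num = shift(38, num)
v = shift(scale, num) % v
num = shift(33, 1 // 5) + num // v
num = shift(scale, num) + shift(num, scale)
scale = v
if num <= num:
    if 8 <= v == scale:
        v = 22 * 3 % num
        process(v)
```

Transformed code:
num = num - 38
v = (num - scale) % v
num = 1 // 5 - 33 + num // v
num = num - scale + (scale - num)
scale = v
if num <= num:
    if 8 <= v == scale:
        v = 22 * 3 % num
        process(v)

scale = v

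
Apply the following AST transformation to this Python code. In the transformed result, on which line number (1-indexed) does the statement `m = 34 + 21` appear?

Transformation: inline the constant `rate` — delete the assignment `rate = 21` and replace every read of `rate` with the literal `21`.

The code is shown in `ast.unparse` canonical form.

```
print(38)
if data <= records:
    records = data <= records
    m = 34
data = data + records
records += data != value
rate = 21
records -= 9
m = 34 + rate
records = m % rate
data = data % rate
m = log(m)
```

8

Transformed code:
print(38)
if data <= records:
    records = data <= records
    m = 34
data = data + records
records += data != value
records -= 9
m = 34 + 21
records = m % 21
data = data % 21
m = log(m)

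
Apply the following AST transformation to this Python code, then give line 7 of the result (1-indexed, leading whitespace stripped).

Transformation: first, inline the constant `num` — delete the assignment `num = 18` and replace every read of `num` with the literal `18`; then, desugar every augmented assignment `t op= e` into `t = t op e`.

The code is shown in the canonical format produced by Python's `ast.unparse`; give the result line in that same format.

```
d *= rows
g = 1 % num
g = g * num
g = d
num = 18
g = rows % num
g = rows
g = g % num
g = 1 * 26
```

Transformed code:
d = d * rows
g = 1 % 18
g = g * 18
g = d
g = rows % 18
g = rows
g = g % 18
g = 1 * 26

g = g % 18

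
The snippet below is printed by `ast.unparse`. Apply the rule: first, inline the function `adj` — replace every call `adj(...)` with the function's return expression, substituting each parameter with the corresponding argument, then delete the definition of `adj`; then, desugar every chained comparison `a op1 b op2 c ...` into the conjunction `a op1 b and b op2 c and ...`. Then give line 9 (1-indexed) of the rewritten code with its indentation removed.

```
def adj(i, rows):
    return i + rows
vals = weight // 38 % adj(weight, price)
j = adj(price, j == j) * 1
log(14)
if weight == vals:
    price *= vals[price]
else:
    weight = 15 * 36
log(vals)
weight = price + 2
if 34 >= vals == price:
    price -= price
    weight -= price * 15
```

weight = price + 2

Transformed code:
vals = weight // 38 % (weight + price)
j = (price + (j == j)) * 1
log(14)
if weight == vals:
    price *= vals[price]
else:
    weight = 15 * 36
log(vals)
weight = price + 2
if 34 >= vals and vals == price:
    price -= price
    weight -= price * 15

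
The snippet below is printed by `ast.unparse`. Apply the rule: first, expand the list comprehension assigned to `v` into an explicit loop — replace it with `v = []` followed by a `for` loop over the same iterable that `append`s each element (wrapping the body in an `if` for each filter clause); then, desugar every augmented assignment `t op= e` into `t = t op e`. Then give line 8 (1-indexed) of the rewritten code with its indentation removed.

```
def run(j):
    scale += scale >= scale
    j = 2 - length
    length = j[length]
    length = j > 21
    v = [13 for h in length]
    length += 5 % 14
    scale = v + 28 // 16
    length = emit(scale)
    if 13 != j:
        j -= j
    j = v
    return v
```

v.append(13)

Transformed code:
def run(j):
    scale = scale + (scale >= scale)
    j = 2 - length
    length = j[length]
    length = j > 21
    v = []
    for h in length:
        v.append(13)
    length = length + 5 % 14
    scale = v + 28 // 16
    length = emit(scale)
    if 13 != j:
        j = j - j
    j = v
    return v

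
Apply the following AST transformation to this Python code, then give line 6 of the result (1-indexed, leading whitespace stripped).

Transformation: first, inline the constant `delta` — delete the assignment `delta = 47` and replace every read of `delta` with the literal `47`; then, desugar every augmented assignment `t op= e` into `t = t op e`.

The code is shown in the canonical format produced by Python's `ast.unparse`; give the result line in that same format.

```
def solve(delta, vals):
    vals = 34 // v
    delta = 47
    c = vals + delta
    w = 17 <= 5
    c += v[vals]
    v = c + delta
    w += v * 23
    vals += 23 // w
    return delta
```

v = c + 47

Transformed code:
def solve(delta, vals):
    vals = 34 // v
    c = vals + 47
    w = 17 <= 5
    c = c + v[vals]
    v = c + 47
    w = w + v * 23
    vals = vals + 23 // w
    return 47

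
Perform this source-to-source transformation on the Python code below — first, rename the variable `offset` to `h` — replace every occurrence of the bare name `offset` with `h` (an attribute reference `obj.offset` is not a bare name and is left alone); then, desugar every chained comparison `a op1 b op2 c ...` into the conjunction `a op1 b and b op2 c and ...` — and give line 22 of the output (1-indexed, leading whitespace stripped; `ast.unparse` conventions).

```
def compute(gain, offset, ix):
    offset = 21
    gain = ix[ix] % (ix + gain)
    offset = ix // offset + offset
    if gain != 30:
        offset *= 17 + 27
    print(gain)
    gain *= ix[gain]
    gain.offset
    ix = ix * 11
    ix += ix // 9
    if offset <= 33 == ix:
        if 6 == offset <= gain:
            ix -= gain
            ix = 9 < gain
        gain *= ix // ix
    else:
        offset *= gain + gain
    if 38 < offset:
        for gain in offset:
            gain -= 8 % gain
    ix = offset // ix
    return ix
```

ix = h // ix

Transformed code:
def compute(gain, h, ix):
    h = 21
    gain = ix[ix] % (ix + gain)
    h = ix // h + h
    if gain != 30:
        h *= 17 + 27
    print(gain)
    gain *= ix[gain]
    gain.offset
    ix = ix * 11
    ix += ix // 9
    if h <= 33 and 33 == ix:
        if 6 == h and h <= gain:
            ix -= gain
            ix = 9 < gain
        gain *= ix // ix
    else:
        h *= gain + gain
    if 38 < h:
        for gain in h:
            gain -= 8 % gain
    ix = h // ix
    return ix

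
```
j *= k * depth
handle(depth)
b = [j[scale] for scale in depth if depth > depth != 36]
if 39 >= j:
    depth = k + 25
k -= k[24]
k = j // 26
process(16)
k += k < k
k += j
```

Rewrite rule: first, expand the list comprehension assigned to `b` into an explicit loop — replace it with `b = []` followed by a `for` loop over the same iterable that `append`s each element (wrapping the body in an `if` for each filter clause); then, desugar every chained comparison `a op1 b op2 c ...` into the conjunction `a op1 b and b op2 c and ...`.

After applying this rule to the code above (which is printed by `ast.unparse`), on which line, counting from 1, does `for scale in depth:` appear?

4

Transformed code:
j *= k * depth
handle(depth)
b = []
for scale in depth:
    if depth > depth and depth != 36:
        b.append(j[scale])
if 39 >= j:
    depth = k + 25
k -= k[24]
k = j // 26
process(16)
k += k < k
k += j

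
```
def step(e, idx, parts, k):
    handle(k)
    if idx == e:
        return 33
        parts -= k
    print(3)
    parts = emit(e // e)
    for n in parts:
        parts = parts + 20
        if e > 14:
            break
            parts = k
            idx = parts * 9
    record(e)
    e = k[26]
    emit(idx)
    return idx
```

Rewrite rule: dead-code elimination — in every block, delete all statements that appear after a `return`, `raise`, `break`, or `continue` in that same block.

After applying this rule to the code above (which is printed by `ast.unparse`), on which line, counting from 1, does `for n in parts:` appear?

7

Transformed code:
def step(e, idx, parts, k):
    handle(k)
    if idx == e:
        return 33
    print(3)
    parts = emit(e // e)
    for n in parts:
        parts = parts + 20
        if e > 14:
            break
    record(e)
    e = k[26]
    emit(idx)
    return idx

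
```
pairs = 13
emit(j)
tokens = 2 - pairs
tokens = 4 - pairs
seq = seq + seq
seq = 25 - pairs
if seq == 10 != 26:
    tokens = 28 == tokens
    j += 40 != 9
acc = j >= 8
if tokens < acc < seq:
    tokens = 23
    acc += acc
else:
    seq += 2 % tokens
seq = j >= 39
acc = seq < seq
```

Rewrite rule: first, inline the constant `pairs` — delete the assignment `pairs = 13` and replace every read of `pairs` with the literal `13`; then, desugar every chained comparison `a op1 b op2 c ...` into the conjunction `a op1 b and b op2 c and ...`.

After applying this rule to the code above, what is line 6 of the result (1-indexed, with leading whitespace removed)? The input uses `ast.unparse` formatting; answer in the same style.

if seq == 10 and 10 != 26:

Transformed code:
emit(j)
tokens = 2 - 13
tokens = 4 - 13
seq = seq + seq
seq = 25 - 13
if seq == 10 and 10 != 26:
    tokens = 28 == tokens
    j += 40 != 9
acc = j >= 8
if tokens < acc and acc < seq:
    tokens = 23
    acc += acc
else:
    seq += 2 % tokens
seq = j >= 39
acc = seq < seq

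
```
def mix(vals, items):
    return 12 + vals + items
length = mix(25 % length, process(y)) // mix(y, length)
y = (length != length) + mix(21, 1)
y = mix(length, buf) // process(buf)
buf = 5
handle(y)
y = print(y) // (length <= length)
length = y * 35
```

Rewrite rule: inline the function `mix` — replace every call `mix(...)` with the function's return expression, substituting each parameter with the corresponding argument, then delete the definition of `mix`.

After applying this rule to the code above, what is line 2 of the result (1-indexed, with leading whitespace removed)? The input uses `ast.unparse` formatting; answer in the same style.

Transformed code:
length = (12 + 25 % length + process(y)) // (12 + y + length)
y = (length != length) + (12 + 21 + 1)
y = (12 + length + buf) // process(buf)
buf = 5
handle(y)
y = print(y) // (length <= length)
length = y * 35

y = (length != length) + (12 + 21 + 1)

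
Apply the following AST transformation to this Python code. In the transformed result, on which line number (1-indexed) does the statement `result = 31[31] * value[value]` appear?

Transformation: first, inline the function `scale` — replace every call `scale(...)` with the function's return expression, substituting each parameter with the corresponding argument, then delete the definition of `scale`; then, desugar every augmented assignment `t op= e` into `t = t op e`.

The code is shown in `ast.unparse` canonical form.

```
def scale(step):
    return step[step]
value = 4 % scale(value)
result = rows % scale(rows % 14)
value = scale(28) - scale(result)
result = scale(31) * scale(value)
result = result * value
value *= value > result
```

Transformed code:
value = 4 % value[value]
result = rows % (rows % 14)[rows % 14]
value = 28[28] - result[result]
result = 31[31] * value[value]
result = result * value
value = value * (value > result)

4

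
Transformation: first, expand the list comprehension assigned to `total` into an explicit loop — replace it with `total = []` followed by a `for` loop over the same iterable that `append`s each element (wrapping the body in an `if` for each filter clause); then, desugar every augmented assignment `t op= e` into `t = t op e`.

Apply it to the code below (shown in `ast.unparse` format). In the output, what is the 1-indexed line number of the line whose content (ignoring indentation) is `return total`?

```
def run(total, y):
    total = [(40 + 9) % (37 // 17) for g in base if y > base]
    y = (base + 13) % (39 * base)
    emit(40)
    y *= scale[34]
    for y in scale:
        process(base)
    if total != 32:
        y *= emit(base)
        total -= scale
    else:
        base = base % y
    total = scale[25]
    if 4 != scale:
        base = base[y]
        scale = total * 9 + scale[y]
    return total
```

20

Transformed code:
def run(total, y):
    total = []
    for g in base:
        if y > base:
            total.append((40 + 9) % (37 // 17))
    y = (base + 13) % (39 * base)
    emit(40)
    y = y * scale[34]
    for y in scale:
        process(base)
    if total != 32:
        y = y * emit(base)
        total = total - scale
    else:
        base = base % y
    total = scale[25]
    if 4 != scale:
        base = base[y]
        scale = total * 9 + scale[y]
    return total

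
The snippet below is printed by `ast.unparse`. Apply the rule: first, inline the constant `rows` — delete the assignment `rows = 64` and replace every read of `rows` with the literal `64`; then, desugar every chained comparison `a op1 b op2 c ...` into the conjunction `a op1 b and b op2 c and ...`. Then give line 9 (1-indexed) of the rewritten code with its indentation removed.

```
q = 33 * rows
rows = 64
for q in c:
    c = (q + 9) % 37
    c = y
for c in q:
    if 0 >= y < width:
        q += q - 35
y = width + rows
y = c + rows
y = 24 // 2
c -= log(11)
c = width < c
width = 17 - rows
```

y = c + 64

Transformed code:
q = 33 * 64
for q in c:
    c = (q + 9) % 37
    c = y
for c in q:
    if 0 >= y and y < width:
        q += q - 35
y = width + 64
y = c + 64
y = 24 // 2
c -= log(11)
c = width < c
width = 17 - 64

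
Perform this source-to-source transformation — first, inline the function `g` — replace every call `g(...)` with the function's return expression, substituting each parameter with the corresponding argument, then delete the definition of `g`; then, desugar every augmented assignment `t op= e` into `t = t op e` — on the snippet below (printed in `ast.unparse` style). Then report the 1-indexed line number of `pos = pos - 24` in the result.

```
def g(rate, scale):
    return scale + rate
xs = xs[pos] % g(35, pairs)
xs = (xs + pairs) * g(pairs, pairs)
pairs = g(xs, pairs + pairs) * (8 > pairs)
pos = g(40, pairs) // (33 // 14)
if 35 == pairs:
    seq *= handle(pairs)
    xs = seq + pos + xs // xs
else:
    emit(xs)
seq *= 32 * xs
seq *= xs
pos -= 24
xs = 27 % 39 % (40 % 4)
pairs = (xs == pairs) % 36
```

Transformed code:
xs = xs[pos] % (pairs + 35)
xs = (xs + pairs) * (pairs + pairs)
pairs = (pairs + pairs + xs) * (8 > pairs)
pos = (pairs + 40) // (33 // 14)
if 35 == pairs:
    seq = seq * handle(pairs)
    xs = seq + pos + xs // xs
else:
    emit(xs)
seq = seq * (32 * xs)
seq = seq * xs
pos = pos - 24
xs = 27 % 39 % (40 % 4)
pairs = (xs == pairs) % 36

12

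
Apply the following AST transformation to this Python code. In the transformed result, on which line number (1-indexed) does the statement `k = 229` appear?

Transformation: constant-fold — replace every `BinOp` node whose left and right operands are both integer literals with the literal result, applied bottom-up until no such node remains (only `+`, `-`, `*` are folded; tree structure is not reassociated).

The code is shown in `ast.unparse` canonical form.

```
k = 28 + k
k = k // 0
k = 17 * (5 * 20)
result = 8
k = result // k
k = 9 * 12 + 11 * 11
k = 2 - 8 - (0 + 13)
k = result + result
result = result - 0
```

Transformed code:
k = 28 + k
k = k // 0
k = 1700
result = 8
k = result // k
k = 229
k = -19
k = result + result
result = result - 0

6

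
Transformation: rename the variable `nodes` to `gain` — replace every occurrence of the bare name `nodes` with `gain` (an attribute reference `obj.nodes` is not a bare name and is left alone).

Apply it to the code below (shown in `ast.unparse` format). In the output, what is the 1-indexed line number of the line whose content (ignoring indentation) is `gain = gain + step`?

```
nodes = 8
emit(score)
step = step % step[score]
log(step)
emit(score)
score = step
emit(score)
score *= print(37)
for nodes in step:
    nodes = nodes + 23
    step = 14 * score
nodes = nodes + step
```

12

Transformed code:
gain = 8
emit(score)
step = step % step[score]
log(step)
emit(score)
score = step
emit(score)
score *= print(37)
for gain in step:
    gain = gain + 23
    step = 14 * score
gain = gain + step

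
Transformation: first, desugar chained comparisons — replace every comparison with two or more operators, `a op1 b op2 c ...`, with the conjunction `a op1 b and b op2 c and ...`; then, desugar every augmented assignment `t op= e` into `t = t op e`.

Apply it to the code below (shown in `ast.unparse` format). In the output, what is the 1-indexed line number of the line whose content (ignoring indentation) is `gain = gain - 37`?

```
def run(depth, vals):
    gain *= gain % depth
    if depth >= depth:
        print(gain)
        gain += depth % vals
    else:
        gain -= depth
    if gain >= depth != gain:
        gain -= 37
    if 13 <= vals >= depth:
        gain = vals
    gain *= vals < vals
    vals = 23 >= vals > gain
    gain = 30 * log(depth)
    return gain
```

9

Transformed code:
def run(depth, vals):
    gain = gain * (gain % depth)
    if depth >= depth:
        print(gain)
        gain = gain + depth % vals
    else:
        gain = gain - depth
    if gain >= depth and depth != gain:
        gain = gain - 37
    if 13 <= vals and vals >= depth:
        gain = vals
    gain = gain * (vals < vals)
    vals = 23 >= vals and vals > gain
    gain = 30 * log(depth)
    return gain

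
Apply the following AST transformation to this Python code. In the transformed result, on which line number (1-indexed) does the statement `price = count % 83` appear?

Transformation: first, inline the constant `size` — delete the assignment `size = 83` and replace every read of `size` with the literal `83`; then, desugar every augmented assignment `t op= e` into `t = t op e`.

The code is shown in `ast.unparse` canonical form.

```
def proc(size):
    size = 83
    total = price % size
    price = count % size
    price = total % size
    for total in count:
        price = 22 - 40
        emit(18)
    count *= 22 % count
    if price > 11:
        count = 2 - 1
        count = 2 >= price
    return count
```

3

Transformed code:
def proc(size):
    total = price % 83
    price = count % 83
    price = total % 83
    for total in count:
        price = 22 - 40
        emit(18)
    count = count * (22 % count)
    if price > 11:
        count = 2 - 1
        count = 2 >= price
    return count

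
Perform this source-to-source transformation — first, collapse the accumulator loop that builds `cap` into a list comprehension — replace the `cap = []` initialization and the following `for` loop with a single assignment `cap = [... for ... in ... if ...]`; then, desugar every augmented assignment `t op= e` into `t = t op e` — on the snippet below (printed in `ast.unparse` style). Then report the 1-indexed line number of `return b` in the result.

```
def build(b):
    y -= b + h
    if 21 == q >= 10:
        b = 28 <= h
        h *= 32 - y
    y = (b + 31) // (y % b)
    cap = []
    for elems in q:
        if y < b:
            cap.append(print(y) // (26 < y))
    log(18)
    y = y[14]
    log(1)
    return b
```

Transformed code:
def build(b):
    y = y - (b + h)
    if 21 == q >= 10:
        b = 28 <= h
        h = h * (32 - y)
    y = (b + 31) // (y % b)
    cap = [print(y) // (26 < y) for elems in q if y < b]
    log(18)
    y = y[14]
    log(1)
    return b

11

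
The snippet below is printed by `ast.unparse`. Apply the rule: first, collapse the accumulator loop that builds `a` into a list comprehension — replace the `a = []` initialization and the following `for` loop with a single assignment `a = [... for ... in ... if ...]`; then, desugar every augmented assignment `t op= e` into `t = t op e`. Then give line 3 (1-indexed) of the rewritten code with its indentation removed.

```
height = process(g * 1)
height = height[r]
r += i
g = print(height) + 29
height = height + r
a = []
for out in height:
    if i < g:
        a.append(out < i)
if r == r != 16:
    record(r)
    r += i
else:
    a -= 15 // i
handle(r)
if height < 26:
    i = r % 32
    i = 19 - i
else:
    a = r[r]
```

r = r + i

Transformed code:
height = process(g * 1)
height = height[r]
r = r + i
g = print(height) + 29
height = height + r
a = [out < i for out in height if i < g]
if r == r != 16:
    record(r)
    r = r + i
else:
    a = a - 15 // i
handle(r)
if height < 26:
    i = r % 32
    i = 19 - i
else:
    a = r[r]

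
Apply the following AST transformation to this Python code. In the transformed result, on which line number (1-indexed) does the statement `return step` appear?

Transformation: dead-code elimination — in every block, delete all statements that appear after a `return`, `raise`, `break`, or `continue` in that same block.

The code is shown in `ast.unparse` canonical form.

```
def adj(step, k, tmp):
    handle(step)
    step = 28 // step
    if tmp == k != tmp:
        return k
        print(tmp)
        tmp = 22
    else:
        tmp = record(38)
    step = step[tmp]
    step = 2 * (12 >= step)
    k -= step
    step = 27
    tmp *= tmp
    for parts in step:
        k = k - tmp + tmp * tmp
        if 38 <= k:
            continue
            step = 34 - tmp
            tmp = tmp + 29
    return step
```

17

Transformed code:
def adj(step, k, tmp):
    handle(step)
    step = 28 // step
    if tmp == k != tmp:
        return k
    else:
        tmp = record(38)
    step = step[tmp]
    step = 2 * (12 >= step)
    k -= step
    step = 27
    tmp *= tmp
    for parts in step:
        k = k - tmp + tmp * tmp
        if 38 <= k:
            continue
    return step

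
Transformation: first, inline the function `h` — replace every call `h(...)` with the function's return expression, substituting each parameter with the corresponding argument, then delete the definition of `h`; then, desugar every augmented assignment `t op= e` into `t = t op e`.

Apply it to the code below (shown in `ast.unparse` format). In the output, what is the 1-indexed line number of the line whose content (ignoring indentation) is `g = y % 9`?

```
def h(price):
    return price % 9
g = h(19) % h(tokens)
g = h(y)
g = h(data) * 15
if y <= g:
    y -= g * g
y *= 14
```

Transformed code:
g = 19 % 9 % (tokens % 9)
g = y % 9
g = data % 9 * 15
if y <= g:
    y = y - g * g
y = y * 14

2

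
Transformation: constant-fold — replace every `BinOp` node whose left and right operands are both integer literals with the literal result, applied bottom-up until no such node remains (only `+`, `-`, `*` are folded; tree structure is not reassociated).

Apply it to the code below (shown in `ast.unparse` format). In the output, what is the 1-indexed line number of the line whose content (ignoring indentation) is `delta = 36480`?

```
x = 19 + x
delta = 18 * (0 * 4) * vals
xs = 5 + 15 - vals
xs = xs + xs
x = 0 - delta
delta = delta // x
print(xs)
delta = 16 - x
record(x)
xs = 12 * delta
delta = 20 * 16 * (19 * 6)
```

Transformed code:
x = 19 + x
delta = 0 * vals
xs = 20 - vals
xs = xs + xs
x = 0 - delta
delta = delta // x
print(xs)
delta = 16 - x
record(x)
xs = 12 * delta
delta = 36480

11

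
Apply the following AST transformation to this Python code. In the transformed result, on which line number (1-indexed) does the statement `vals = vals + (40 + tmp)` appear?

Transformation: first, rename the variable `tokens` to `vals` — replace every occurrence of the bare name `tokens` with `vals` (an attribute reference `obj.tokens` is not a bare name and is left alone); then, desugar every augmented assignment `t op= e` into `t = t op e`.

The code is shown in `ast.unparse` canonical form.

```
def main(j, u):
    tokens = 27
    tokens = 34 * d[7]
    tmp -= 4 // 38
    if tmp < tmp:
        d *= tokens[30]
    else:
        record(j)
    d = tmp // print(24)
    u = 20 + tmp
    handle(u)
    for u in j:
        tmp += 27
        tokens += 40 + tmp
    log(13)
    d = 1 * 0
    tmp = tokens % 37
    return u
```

Transformed code:
def main(j, u):
    vals = 27
    vals = 34 * d[7]
    tmp = tmp - 4 // 38
    if tmp < tmp:
        d = d * vals[30]
    else:
        record(j)
    d = tmp // print(24)
    u = 20 + tmp
    handle(u)
    for u in j:
        tmp = tmp + 27
        vals = vals + (40 + tmp)
    log(13)
    d = 1 * 0
    tmp = vals % 37
    return u

14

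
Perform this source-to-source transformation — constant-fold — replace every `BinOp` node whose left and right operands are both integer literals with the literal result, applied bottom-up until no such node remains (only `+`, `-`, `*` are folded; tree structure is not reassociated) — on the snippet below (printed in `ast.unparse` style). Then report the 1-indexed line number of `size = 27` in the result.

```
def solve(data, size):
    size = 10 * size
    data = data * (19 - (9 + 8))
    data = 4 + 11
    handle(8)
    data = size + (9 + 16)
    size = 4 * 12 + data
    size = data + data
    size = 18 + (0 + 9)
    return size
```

Transformed code:
def solve(data, size):
    size = 10 * size
    data = data * 2
    data = 15
    handle(8)
    data = size + 25
    size = 48 + data
    size = data + data
    size = 27
    return size

9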